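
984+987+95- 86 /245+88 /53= 26844012/12985 = 2067.31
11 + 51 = 62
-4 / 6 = -2/3 = -0.67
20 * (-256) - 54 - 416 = -5590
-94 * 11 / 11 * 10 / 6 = -470/3 = -156.67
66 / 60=11/10 = 1.10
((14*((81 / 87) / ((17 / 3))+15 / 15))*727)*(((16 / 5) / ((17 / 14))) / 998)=654323264/20910595 = 31.29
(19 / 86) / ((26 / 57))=1083/2236 = 0.48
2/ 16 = 1/8 = 0.12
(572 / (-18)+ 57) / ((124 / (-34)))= -3859/558 = -6.92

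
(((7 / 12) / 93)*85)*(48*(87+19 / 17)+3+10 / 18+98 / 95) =215406079/95418 = 2257.50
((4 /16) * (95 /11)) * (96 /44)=570/121 = 4.71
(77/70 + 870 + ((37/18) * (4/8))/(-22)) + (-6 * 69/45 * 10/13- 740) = 6382303/51480 = 123.98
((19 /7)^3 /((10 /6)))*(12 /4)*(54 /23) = 3333474/39445 = 84.51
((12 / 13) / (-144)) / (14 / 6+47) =-1/7696 = 0.00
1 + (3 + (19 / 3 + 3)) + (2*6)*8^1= 328/3 = 109.33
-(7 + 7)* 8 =-112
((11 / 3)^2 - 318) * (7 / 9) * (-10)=191870/81 = 2368.77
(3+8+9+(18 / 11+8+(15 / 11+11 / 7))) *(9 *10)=20520/7 = 2931.43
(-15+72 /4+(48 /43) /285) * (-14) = -171794/4085 = -42.05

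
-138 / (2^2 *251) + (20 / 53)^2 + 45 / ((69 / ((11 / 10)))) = 11713732/16216357 = 0.72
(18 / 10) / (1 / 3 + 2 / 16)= 216/55 = 3.93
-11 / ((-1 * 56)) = 11/56 = 0.20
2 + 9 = 11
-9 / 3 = -3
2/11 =0.18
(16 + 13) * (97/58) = 97/2 = 48.50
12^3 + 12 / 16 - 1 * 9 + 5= 6899/4 = 1724.75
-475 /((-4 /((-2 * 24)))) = -5700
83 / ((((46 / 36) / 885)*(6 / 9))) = 1983285/23 = 86229.78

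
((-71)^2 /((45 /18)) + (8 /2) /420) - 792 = 1224.41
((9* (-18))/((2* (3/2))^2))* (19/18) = -19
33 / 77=3/7 = 0.43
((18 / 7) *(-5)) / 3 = -30/7 = -4.29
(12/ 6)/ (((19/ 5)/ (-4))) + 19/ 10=-39/190 = -0.21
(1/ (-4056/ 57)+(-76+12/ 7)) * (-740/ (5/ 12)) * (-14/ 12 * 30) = -780522030/169 = -4618473.55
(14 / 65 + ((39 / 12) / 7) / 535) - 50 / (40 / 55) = -6673131/97370 = -68.53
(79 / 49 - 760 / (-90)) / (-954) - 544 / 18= -12719347/420714 = -30.23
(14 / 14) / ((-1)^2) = 1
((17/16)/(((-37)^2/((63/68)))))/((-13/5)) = -315/1139008 = 0.00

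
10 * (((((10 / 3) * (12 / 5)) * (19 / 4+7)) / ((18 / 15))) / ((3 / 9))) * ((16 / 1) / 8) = 4700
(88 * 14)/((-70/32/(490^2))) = -135224320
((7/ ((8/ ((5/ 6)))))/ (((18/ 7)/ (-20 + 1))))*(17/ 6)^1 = -79135/5184 = -15.27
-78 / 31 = -2.52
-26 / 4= -6.50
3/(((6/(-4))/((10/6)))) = -10/3 = -3.33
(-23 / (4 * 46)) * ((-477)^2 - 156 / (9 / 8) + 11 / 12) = -909565/32 = -28423.91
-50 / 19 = -2.63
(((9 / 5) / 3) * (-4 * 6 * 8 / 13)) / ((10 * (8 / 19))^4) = -1172889/41600000 = -0.03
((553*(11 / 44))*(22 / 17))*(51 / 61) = 18249/122 = 149.58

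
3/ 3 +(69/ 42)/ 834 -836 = -9749437/11676 = -835.00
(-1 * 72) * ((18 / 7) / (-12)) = 108/7 = 15.43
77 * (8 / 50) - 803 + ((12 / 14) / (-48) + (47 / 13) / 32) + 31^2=170.42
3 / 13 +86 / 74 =670/481 = 1.39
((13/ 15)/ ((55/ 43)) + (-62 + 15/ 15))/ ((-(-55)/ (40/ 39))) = -1.12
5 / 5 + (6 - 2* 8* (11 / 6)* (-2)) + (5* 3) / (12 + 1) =66.82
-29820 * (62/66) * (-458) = 141128120/11 = 12829829.09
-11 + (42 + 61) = 92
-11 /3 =-3.67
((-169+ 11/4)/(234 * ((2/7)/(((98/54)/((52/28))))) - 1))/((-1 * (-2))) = -1596665/1294936 = -1.23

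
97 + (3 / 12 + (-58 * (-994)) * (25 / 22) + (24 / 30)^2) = 72172679/1100 = 65611.53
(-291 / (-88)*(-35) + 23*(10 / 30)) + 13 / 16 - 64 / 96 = -107.93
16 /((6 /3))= 8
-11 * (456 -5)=-4961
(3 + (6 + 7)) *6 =96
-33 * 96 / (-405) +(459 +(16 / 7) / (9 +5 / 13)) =8974669/19215 = 467.07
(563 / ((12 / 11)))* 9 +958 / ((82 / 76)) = 907355/164 = 5532.65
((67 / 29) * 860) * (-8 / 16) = -28810/29 = -993.45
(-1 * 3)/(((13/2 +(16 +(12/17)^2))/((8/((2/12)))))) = -9248/1477 = -6.26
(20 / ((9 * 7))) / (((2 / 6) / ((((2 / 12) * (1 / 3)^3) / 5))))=2/1701 = 0.00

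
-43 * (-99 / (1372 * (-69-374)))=-4257/607796 = -0.01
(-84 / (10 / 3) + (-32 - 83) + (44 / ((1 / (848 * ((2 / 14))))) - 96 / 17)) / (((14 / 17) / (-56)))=-12338964/35 = -352541.83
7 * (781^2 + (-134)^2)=4395419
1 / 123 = 0.01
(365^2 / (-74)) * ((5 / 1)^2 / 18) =-2500.47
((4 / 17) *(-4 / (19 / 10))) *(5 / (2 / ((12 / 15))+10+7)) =-1600/12597 = -0.13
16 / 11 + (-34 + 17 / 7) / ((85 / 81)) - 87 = -44518/385 = -115.63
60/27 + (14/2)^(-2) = 989/441 = 2.24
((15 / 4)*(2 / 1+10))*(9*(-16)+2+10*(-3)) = -7740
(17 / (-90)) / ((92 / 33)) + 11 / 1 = 30173/2760 = 10.93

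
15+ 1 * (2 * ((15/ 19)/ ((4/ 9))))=705/38 = 18.55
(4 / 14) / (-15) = -2/105 = -0.02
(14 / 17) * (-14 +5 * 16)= 924/17 = 54.35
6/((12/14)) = 7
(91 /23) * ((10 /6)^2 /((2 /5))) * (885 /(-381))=-3355625/52578 = -63.82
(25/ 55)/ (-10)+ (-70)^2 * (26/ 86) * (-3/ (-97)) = 4200029/91762 = 45.77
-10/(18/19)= -95/9 = -10.56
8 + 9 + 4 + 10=31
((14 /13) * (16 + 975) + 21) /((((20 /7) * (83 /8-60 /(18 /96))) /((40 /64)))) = -99029/128804 = -0.77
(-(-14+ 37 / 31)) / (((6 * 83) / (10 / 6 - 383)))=-227084/23157 = -9.81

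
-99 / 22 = -9/2 = -4.50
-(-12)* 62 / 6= 124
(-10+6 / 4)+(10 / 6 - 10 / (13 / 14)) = -1373/78 = -17.60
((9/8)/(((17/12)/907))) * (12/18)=480.18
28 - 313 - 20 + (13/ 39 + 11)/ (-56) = -25637/84 = -305.20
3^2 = 9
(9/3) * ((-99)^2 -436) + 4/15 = 421429/15 = 28095.27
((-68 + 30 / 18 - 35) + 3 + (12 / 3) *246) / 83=2657/249 = 10.67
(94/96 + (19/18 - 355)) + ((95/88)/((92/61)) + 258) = -6867395/72864 = -94.25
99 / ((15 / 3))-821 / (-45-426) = 50734/2355 = 21.54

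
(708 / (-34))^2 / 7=125316/2023 = 61.95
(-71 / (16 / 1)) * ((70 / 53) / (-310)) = 497/26288 = 0.02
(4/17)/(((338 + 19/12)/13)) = 624/69275 = 0.01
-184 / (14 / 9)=-828/7 = -118.29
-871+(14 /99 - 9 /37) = -3190846/3663 = -871.10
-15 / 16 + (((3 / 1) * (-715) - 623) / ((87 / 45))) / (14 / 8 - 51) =2571585/91408 = 28.13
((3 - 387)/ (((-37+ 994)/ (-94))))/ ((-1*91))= -12032/29029 = -0.41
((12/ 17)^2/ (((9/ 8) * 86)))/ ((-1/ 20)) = -0.10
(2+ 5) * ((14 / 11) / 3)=98/33 = 2.97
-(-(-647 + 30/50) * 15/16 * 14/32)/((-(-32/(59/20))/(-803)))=100486617/5120 = 19626.29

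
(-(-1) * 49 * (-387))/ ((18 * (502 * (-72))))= 2107/72288 = 0.03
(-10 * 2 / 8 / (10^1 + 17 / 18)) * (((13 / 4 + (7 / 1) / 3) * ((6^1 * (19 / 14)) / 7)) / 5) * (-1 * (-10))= -57285/19306 = -2.97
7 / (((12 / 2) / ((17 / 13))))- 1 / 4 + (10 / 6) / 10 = 75/52 = 1.44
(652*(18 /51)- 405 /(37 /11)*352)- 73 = -26559893/629 = -42225.59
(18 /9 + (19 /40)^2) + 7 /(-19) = 56459/30400 = 1.86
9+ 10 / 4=23/2 = 11.50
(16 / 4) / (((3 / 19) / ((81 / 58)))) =1026/29 = 35.38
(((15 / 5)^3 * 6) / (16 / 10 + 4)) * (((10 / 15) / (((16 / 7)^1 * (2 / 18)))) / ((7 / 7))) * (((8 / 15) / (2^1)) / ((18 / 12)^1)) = 27/2 = 13.50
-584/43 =-13.58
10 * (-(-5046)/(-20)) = -2523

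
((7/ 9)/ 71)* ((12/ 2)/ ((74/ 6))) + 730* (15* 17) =489016064/2627 = 186150.01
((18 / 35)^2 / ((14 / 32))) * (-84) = -62208/1225 = -50.78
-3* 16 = -48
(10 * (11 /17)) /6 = 55/51 = 1.08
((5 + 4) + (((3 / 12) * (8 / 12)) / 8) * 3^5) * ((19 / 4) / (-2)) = -33.40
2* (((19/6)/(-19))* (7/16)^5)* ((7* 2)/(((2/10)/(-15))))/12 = 2941225/6291456 = 0.47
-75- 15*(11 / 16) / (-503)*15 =-601125/8048 = -74.69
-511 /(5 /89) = -45479/5 = -9095.80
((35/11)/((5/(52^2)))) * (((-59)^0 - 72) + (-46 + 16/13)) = -2191280/11 = -199207.27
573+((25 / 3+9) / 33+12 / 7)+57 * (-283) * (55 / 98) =-82252321/9702 = -8477.87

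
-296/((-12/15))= 370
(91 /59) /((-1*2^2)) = -0.39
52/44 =13/11 = 1.18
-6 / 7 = -0.86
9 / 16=0.56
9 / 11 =0.82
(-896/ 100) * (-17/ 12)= 952/75 = 12.69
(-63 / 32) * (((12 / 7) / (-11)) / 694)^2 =-81/815891384 = 0.00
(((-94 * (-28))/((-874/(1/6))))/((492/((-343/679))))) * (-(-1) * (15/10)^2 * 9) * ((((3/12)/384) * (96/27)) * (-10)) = -80605/333686208 = 0.00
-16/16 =-1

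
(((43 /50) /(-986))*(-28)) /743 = 301/9157475 = 0.00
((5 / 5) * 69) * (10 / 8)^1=345/4 = 86.25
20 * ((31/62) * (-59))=-590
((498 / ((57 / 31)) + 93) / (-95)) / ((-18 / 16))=55304/16245 = 3.40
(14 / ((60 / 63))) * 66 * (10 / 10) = 4851/5 = 970.20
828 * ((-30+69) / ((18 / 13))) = 23322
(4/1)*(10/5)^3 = 32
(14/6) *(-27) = -63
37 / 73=0.51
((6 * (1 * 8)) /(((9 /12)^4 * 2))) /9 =2048/243 = 8.43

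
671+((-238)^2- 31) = 57284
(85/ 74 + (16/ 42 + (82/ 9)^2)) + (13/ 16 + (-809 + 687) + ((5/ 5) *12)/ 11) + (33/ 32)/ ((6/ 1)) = -522575761/14769216 = -35.38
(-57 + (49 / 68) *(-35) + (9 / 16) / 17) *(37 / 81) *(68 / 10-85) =3804821/1296 = 2935.82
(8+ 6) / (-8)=-7/4 = -1.75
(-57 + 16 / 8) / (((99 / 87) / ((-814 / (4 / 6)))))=59015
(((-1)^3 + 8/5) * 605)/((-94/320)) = -58080/47 = -1235.74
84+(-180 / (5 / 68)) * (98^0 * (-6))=14772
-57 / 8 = -7.12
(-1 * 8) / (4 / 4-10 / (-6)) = -3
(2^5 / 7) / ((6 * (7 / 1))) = 16/147 = 0.11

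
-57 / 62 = -0.92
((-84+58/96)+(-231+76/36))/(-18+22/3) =44969/1536 = 29.28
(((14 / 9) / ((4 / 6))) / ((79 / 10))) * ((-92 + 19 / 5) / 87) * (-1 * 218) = 149548/2291 = 65.28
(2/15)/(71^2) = 2/75615 = 0.00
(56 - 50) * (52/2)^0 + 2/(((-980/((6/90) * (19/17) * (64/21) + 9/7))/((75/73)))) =6.00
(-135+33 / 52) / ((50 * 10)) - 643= -16724987/26000 = -643.27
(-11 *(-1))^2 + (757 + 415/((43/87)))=73859/43 = 1717.65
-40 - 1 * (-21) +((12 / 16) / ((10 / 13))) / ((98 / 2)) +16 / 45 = -328537/17640 = -18.62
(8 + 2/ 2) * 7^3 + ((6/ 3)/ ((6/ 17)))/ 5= 46322/15 = 3088.13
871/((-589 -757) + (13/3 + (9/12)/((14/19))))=-146328/225229 = -0.65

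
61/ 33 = 1.85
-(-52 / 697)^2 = -2704/485809 = -0.01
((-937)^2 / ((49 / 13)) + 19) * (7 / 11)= 148240.62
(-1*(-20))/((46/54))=540/23 = 23.48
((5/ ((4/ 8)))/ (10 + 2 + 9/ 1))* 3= 10/7 = 1.43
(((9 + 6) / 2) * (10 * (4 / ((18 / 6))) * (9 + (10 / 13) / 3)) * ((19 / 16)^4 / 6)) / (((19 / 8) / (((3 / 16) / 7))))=61902475/17891328 = 3.46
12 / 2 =6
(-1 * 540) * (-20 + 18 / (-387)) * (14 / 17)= 6516720/731 = 8914.80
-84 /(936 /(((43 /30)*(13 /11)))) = -301/1980 = -0.15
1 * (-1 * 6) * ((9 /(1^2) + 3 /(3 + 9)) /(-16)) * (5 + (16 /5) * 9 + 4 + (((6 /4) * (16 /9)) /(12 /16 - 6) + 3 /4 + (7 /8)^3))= 231008353/1720320 = 134.28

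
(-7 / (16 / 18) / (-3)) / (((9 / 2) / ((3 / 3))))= 7/12 = 0.58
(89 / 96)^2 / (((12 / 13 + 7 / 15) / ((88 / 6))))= 5663515/624384 = 9.07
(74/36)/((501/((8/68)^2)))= 74/1303101 = 0.00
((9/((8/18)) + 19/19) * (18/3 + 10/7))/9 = 1105/63 = 17.54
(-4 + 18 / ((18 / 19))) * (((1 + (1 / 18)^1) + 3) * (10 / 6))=1825/18 = 101.39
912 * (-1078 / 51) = -327712/17 = -19277.18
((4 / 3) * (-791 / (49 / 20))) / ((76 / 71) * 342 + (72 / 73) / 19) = -55639505/47323521 = -1.18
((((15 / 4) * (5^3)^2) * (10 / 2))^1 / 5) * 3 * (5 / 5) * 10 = 3515625/2 = 1757812.50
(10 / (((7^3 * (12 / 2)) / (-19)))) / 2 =-95/2058 = -0.05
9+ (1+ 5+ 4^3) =79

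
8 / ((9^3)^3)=8/387420489 = 0.00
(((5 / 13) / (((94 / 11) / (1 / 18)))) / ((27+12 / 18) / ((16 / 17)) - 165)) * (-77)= 16940/11930997 = 0.00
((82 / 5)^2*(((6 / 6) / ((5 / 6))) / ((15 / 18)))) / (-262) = -1.48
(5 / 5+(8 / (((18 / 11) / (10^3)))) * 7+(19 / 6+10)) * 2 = 616255/9 = 68472.78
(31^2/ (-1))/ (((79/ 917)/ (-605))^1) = 533148385/79 = 6748713.73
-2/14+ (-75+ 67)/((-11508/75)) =-87/959 = -0.09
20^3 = 8000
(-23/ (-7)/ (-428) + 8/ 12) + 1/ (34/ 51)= 19405/8988 = 2.16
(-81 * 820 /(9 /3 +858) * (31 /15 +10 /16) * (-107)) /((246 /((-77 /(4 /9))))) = -10264617/656 = -15647.28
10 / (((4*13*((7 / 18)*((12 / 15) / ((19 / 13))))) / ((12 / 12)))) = 4275/4732 = 0.90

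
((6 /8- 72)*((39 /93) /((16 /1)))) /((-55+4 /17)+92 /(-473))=9930635/292261056 = 0.03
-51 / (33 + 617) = -51/650 = -0.08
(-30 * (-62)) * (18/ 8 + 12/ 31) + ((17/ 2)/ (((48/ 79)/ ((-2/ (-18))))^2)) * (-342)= 99694237/20736 = 4807.79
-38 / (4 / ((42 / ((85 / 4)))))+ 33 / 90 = -9389/510 = -18.41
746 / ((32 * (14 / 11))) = 4103/224 = 18.32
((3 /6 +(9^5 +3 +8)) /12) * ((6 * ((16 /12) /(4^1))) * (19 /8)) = 2244299/96 = 23378.11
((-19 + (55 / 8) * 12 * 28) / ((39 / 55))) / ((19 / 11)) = 1386055/741 = 1870.52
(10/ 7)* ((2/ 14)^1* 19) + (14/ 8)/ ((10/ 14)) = 6.33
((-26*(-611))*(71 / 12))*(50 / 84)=14098825/252 = 55947.72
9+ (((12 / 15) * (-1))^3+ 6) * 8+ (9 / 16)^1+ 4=114933/2000 = 57.47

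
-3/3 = -1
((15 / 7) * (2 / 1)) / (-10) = -0.43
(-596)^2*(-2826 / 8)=-125480052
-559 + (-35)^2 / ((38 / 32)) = 8979/19 = 472.58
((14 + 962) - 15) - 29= 932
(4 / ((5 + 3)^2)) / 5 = 1/80 = 0.01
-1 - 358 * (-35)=12529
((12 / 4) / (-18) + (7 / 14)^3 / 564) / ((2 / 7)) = -5257/9024 = -0.58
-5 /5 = -1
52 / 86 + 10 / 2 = 241/43 = 5.60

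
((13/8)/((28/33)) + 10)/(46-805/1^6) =-2669/170016 = -0.02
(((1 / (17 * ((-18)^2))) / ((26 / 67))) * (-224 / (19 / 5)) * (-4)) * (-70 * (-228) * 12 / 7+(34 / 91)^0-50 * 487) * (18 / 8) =28243180/37791 = 747.35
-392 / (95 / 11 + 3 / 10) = -43120/983 = -43.87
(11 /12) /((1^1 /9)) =33/4 = 8.25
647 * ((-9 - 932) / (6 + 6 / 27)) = -5479443/56 = -97847.20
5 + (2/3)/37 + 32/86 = 25727/4773 = 5.39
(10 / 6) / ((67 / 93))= 155/67 = 2.31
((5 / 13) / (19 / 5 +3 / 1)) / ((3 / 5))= 125/1326 = 0.09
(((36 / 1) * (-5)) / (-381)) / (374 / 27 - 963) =-1620/3254629 = 0.00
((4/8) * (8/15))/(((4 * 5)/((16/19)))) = 16/1425 = 0.01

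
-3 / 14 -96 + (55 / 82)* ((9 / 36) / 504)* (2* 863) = -7905223/82656 = -95.64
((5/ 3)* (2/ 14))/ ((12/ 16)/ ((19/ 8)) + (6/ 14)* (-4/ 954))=1007/1328 = 0.76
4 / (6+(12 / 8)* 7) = 8/33 = 0.24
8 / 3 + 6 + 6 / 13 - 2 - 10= -112/39 = -2.87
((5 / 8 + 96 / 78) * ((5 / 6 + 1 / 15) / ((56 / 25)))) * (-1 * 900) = -1954125/2912 = -671.06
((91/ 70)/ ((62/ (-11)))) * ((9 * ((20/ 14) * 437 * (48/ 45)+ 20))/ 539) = -140439/53165 = -2.64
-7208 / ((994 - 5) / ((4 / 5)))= -28832/4945 = -5.83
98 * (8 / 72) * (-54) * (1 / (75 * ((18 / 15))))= -98/15 = -6.53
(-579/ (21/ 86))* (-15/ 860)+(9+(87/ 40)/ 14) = 4041/80 = 50.51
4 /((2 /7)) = 14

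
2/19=0.11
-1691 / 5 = -338.20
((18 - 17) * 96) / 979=96/979 = 0.10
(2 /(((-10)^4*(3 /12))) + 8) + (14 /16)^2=350657/40000 = 8.77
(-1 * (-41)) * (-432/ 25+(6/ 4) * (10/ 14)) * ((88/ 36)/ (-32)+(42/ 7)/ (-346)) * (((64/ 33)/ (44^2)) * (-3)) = -36206977/193420920 = -0.19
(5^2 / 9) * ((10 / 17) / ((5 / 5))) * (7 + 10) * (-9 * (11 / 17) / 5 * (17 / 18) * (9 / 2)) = -275/2 = -137.50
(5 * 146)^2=532900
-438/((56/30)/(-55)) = 180675/14 = 12905.36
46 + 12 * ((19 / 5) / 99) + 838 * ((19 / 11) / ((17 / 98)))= 23535662/2805 = 8390.61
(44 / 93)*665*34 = 994840/93 = 10697.20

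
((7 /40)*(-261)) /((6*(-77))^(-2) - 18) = 97490547/38419910 = 2.54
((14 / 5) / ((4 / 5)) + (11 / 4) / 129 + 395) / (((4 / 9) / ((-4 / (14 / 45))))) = -27760995/2408 = -11528.65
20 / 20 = 1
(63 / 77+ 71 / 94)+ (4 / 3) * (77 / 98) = 56915/21714 = 2.62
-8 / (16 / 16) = -8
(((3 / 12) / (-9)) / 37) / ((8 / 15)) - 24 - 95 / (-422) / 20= -17979947/749472 = -23.99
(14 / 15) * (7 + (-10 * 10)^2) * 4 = 37359.47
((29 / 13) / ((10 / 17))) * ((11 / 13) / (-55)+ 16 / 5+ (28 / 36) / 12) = 11245823/912600 = 12.32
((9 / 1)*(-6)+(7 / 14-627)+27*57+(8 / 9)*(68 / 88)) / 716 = 170119/141768 = 1.20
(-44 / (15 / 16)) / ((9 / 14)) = -9856/135 = -73.01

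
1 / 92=0.01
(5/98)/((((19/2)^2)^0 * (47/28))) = 10/329 = 0.03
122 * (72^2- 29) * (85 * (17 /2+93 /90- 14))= -716328490/3 = -238776163.33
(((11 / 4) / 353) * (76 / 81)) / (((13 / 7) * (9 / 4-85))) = -5852/123035679 = 0.00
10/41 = 0.24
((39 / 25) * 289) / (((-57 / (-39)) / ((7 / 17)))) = 127.02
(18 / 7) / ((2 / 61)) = 549/7 = 78.43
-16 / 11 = -1.45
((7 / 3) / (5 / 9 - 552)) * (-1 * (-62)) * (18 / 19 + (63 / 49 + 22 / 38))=-0.74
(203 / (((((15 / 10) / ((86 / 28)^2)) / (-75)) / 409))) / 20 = -1958124.02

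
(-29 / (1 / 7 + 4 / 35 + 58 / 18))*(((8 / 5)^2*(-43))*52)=32681376/685 = 47710.04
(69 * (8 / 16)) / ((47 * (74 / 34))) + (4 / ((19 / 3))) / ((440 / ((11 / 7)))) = 392631/1156435 = 0.34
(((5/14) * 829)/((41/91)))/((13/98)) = 203105/41 = 4953.78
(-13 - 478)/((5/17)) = -8347/5 = -1669.40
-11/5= -2.20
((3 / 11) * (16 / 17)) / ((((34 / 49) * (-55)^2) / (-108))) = -127008/9616475 = -0.01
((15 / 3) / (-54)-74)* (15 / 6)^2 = -100025/216 = -463.08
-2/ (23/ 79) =-158/23 = -6.87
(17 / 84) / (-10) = -17/840 = -0.02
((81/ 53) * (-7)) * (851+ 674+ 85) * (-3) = 2738610/53 = 51671.89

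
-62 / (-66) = 31/33 = 0.94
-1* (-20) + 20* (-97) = -1920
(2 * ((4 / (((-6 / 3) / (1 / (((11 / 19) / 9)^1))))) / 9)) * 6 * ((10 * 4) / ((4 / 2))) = -9120/11 = -829.09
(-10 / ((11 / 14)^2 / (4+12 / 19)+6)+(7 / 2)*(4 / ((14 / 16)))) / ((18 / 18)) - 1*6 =8.37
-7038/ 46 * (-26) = 3978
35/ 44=0.80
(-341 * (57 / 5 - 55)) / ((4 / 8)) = 148676/5 = 29735.20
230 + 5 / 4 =925/4 = 231.25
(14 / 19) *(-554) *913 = -7081228/19 = -372696.21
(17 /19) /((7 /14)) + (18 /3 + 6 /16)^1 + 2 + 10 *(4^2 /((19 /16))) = 144.90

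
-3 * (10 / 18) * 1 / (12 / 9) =-5/4 = -1.25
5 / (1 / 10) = 50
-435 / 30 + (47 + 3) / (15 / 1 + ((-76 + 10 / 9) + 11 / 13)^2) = -545241329/37626452 = -14.49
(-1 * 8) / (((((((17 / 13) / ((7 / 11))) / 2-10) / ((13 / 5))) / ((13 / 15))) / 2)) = 492128/122475 = 4.02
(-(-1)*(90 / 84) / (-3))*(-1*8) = 20/7 = 2.86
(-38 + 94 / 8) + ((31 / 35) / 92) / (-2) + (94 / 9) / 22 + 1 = -24.78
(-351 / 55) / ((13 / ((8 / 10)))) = -108/275 = -0.39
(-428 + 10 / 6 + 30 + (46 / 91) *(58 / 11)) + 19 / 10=-391.77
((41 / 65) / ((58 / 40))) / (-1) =-164/377 = -0.44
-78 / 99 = -26/33 = -0.79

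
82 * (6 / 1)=492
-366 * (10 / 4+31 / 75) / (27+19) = -1159/50 = -23.18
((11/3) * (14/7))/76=0.10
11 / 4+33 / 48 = 55/16 = 3.44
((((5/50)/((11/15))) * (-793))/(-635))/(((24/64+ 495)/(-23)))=-72956/9227185 = -0.01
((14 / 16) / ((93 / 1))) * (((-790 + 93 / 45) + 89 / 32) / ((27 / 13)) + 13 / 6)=-34098883/9642240 = -3.54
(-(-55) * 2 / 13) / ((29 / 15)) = 1650/377 = 4.38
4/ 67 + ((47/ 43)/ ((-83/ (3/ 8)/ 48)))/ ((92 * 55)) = 36089939/604981190 = 0.06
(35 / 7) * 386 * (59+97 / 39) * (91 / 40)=269974.83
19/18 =1.06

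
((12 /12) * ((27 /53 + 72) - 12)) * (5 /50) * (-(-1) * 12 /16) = 9621/2120 = 4.54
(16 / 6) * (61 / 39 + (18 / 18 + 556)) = 174272/117 = 1489.50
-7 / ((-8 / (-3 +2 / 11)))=-2.47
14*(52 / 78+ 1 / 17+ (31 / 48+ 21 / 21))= 4515/136 = 33.20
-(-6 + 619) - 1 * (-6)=-607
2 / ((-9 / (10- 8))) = -4/9 = -0.44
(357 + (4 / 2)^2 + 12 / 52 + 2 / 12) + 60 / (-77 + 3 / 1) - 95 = 265.59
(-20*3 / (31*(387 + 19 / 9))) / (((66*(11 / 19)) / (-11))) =855/597091 = 0.00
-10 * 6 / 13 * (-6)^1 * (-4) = -1440/13 = -110.77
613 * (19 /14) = 831.93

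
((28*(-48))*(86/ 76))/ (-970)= 14448/9215 = 1.57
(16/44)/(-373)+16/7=65620/28721 = 2.28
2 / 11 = 0.18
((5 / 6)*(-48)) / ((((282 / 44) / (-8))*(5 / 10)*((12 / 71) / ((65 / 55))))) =295360/423 = 698.25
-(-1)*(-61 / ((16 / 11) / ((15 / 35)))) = -2013/112 = -17.97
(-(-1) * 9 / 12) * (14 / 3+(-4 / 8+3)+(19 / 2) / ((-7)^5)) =180661/33614 = 5.37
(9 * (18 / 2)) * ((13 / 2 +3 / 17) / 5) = 108.16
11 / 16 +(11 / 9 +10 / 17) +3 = 5.50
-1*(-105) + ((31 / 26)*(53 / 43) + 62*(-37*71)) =-181974099/1118 = -162767.53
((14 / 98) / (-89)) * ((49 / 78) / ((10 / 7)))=-49/69420 = 0.00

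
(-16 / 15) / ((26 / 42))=-112/65 = -1.72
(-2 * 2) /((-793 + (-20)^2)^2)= -4/154449 = 0.00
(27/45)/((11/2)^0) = 3/5 = 0.60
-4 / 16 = -1/4 = -0.25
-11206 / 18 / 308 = -5603/2772 = -2.02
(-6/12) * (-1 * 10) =5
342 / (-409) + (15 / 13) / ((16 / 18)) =19647/42536 = 0.46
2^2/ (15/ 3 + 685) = 2/345 = 0.01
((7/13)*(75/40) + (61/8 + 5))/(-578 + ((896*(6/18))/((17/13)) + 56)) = -36159/778648 = -0.05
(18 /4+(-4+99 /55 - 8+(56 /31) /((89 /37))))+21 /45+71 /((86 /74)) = 201483661/3559110 = 56.61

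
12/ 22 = 0.55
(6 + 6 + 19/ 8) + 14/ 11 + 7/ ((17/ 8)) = 28337/1496 = 18.94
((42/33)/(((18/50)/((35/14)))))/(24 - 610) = -0.02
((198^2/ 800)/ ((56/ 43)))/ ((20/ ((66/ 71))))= 1.75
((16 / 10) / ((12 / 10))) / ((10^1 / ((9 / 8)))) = 3/20 = 0.15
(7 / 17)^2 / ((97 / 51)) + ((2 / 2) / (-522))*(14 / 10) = 372127/4303890 = 0.09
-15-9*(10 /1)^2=-915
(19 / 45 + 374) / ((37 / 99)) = 185339/185 = 1001.83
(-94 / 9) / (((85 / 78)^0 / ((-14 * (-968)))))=-141543.11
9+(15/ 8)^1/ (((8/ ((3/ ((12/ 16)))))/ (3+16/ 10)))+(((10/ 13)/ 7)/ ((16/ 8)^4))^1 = 19393/1456 = 13.32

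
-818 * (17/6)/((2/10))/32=-34765/96 = -362.14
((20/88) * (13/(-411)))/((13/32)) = -0.02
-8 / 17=-0.47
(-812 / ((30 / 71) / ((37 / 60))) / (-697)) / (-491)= -533281/154002150 = 0.00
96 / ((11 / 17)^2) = 27744/121 = 229.29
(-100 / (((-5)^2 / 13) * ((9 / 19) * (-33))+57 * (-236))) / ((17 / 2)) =49400/56611173 = 0.00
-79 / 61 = -1.30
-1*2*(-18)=36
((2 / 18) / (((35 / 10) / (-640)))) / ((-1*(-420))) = -0.05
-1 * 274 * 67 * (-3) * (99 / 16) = 2726163/8 = 340770.38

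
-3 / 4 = -0.75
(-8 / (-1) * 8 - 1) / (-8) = -63/8 = -7.88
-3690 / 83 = -44.46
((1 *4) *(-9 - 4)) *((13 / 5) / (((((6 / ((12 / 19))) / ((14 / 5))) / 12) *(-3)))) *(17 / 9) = 1287104/4275 = 301.08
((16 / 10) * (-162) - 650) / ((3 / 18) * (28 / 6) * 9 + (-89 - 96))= 2273/445 = 5.11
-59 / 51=-1.16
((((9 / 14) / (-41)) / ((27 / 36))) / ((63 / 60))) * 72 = -2880/2009 = -1.43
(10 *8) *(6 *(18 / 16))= 540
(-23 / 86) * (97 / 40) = -0.65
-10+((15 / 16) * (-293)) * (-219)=962345/16 = 60146.56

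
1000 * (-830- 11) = -841000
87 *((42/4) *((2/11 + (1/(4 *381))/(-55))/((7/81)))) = 107389233/55880 = 1921.78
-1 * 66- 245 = -311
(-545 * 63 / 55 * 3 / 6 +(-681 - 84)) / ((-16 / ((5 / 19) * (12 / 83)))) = 2.56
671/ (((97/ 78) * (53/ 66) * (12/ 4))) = 1151436/5141 = 223.97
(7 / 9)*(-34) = -238/9 = -26.44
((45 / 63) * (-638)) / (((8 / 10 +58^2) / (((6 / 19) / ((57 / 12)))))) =-15950/1771427 = -0.01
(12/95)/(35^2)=12/116375 = 0.00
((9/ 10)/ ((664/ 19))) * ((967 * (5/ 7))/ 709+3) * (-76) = -16020819/2059645 = -7.78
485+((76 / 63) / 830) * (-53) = 12678311/26145 = 484.92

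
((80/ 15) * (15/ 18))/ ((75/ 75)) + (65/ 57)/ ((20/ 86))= 3197/342 = 9.35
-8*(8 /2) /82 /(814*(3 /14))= -112/50061 = 0.00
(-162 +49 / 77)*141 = -250275/11 = -22752.27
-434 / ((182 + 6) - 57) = -434/131 = -3.31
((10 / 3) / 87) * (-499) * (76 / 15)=-75848/783 = -96.87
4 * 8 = 32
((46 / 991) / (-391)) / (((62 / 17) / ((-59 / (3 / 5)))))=295/92163 = 0.00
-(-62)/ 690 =31/345 = 0.09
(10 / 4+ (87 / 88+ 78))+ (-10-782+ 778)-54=1187/88 = 13.49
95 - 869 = -774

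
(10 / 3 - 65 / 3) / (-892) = 55/2676 = 0.02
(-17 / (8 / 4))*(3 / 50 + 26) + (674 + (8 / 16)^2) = 22637/50 = 452.74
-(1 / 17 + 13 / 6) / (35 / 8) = -908/1785 = -0.51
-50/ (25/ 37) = -74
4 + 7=11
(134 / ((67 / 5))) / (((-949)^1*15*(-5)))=2/14235 = 0.00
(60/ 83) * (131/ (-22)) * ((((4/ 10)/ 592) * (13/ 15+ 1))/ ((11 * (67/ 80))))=-14672/24896597 = 0.00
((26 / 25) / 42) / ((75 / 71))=923/39375 = 0.02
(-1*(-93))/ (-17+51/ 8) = -8.75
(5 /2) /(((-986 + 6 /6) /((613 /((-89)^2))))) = -613/3120874 = 0.00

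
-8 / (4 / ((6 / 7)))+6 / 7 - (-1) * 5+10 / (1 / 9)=659/7 = 94.14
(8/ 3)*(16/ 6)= 64/9 = 7.11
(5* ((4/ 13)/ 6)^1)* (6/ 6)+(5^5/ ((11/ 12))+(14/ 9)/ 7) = 3409.57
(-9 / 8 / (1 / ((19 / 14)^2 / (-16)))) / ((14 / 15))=48735/351232 = 0.14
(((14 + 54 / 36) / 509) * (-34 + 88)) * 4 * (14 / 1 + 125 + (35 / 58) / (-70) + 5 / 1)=13980411/14761 = 947.12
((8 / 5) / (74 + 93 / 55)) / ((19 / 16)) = 1408/79097 = 0.02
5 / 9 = 0.56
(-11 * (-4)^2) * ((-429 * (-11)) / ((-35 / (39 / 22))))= 1472328/35 = 42066.51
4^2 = 16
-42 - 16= -58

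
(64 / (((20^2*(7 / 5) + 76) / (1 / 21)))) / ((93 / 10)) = 160/310527 = 0.00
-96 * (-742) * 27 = 1923264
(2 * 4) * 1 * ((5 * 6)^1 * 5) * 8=9600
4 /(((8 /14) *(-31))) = -7/31 = -0.23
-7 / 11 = -0.64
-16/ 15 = -1.07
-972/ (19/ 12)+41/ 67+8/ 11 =-8577615/14003 = -612.56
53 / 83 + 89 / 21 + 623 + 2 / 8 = 4379299/6972 = 628.13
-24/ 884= -0.03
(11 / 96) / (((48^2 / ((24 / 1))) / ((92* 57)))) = 4807/768 = 6.26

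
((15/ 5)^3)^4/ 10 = 531441/10 = 53144.10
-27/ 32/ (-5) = 27/160 = 0.17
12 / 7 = 1.71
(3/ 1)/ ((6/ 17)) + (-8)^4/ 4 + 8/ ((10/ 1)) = 10333/10 = 1033.30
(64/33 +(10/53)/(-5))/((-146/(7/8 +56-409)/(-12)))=-4684671/85118 = -55.04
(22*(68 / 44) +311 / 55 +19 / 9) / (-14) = -10337/3465 = -2.98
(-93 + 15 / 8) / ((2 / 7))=-5103/16 = -318.94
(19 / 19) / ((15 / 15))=1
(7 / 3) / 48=7/144 = 0.05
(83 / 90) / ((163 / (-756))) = -3486/815 = -4.28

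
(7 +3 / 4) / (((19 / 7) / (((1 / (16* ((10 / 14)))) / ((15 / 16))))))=1519/5700 = 0.27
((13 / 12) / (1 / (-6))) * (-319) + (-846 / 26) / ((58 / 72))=1532963/754 = 2033.11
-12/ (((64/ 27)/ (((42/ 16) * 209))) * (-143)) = 32319/1664 = 19.42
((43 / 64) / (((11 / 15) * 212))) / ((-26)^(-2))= 109005/37312 = 2.92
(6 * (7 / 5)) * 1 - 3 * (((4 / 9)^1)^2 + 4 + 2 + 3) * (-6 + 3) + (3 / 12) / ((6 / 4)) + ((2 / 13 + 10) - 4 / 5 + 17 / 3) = 124447/1170 = 106.36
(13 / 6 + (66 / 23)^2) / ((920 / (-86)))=-1419559/1460040 = -0.97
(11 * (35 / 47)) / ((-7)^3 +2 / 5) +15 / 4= 1199965/322044 = 3.73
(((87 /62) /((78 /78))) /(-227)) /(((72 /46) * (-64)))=667/10808832 = 0.00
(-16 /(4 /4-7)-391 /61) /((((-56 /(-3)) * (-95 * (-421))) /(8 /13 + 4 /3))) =-137/14021826 = 0.00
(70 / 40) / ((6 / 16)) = 14/3 = 4.67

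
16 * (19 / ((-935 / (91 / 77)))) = -3952/10285 = -0.38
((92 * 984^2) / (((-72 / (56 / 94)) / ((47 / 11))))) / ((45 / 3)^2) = -34642048/2475 = -13996.79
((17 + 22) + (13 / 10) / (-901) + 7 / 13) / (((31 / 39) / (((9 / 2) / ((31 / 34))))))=245.49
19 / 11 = 1.73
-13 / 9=-1.44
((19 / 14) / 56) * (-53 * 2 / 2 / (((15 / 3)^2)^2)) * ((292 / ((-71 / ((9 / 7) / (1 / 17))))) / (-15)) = -0.01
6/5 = 1.20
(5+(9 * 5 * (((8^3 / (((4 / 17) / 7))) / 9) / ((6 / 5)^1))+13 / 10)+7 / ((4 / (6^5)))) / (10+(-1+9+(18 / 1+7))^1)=2312429/1290 = 1792.58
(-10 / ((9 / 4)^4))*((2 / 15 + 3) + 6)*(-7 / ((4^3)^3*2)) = 959/20155392 = 0.00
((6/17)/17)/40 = 3/5780 = 0.00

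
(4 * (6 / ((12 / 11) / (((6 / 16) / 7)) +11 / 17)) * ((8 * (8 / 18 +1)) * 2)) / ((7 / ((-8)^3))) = -159318016/82509 = -1930.92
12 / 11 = 1.09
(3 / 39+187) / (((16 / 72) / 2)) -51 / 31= 677865/403 = 1682.05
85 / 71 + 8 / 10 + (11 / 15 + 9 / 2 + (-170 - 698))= -1833439/2130 = -860.77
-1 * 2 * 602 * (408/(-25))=491232/25 = 19649.28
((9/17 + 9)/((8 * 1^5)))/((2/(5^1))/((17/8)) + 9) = 405/3124 = 0.13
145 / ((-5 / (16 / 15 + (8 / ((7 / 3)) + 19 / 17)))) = -290551/1785 = -162.77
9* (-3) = -27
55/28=1.96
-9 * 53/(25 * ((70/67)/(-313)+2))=-10003167/1046800 = -9.56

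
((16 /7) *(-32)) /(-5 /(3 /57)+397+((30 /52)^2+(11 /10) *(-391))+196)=-1730560/1614389 = -1.07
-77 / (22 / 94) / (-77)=47/11 = 4.27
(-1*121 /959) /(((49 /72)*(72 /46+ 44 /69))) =-75141/892829 = -0.08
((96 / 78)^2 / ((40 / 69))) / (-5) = -2208/4225 = -0.52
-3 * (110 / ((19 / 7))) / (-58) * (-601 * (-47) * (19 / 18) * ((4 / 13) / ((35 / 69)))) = 37912.42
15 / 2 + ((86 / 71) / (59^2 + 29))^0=8.50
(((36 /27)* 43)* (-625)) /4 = -26875/3 = -8958.33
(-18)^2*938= 303912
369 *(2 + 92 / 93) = 34194/31 = 1103.03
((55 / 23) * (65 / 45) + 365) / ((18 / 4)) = 152540/1863 = 81.88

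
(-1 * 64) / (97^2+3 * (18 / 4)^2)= -256/37879 = -0.01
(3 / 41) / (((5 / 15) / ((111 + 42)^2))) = 210681/41 = 5138.56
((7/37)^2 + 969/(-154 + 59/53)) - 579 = -58493349/99937 = -585.30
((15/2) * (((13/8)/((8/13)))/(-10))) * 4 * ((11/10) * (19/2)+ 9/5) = -24843/256 = -97.04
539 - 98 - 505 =-64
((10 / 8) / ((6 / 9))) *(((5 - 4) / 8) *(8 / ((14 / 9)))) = 135/112 = 1.21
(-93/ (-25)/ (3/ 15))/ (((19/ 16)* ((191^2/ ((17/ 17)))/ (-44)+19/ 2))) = -21824/1141995 = -0.02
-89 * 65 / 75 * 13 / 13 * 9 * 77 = -53453.40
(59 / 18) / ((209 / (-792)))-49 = -1167/19 = -61.42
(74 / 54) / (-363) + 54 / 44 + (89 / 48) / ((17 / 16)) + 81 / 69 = 31749769/7664382 = 4.14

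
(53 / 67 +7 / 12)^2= 1221025/646416 = 1.89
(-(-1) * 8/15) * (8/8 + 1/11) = 32/55 = 0.58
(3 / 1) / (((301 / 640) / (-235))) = -451200/301 = -1499.00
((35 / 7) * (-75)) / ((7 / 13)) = -4875/7 = -696.43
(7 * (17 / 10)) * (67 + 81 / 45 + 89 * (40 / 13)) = 1325184/325 = 4077.49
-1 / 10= -0.10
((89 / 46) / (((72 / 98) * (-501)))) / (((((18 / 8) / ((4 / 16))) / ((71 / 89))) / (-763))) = 2654477/7466904 = 0.36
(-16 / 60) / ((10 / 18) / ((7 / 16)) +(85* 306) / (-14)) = 84/584825 = 0.00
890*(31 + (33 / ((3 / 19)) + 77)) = 282130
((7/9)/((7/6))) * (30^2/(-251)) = -600/251 = -2.39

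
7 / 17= 0.41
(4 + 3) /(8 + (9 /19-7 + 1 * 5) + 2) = 19/23 = 0.83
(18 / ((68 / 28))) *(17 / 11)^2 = 2142/121 = 17.70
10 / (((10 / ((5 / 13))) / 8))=40/13 = 3.08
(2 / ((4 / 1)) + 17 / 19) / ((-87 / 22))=-583/1653 = -0.35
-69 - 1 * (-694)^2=-481705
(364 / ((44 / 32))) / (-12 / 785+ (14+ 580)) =0.45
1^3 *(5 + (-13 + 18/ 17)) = -118/17 = -6.94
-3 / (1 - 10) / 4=1/12 = 0.08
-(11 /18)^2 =-121/324 = -0.37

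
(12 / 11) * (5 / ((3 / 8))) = 160/11 = 14.55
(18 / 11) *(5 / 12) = 15/22 = 0.68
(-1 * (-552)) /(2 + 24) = 276/13 = 21.23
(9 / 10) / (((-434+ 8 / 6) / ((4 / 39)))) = -9/42185 = 0.00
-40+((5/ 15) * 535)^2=285865/9 = 31762.78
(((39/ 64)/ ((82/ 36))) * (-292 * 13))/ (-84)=111033/9184 = 12.09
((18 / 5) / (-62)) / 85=-9/13175 = 0.00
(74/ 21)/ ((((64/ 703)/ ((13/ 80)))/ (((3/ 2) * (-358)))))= -60527597/17920 = -3377.66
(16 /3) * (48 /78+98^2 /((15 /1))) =1999552/585 = 3418.04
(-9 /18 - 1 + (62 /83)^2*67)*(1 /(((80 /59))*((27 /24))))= 29171311/1240020 = 23.52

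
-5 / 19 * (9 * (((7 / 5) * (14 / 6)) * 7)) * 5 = -5145/19 = -270.79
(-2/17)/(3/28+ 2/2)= -56/527 = -0.11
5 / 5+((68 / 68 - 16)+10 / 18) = -121/9 = -13.44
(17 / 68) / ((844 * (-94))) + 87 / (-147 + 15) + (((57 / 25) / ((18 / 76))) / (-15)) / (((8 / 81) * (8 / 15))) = -140098733/10908700 = -12.84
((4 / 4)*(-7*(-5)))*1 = 35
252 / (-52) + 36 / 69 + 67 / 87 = -92458/26013 = -3.55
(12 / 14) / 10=3/35 = 0.09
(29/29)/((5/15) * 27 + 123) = 1/132 = 0.01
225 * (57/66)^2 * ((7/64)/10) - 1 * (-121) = 7609907/61952 = 122.84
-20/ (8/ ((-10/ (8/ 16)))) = 50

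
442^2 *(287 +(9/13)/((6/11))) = 56317430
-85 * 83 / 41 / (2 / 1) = -7055/82 = -86.04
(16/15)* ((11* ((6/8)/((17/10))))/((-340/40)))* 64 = -11264/289 = -38.98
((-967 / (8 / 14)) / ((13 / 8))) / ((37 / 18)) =-243684/481 = -506.62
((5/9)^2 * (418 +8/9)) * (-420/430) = -1319500/10449 = -126.28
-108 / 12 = -9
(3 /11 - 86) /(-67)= 943/737 = 1.28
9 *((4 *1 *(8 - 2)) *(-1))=-216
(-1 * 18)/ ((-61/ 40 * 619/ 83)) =59760/37759 = 1.58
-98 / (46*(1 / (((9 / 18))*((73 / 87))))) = -3577/4002 = -0.89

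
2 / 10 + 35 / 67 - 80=-26558/335 = -79.28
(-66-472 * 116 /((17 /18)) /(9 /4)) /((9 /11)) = -4830518/153 = -31572.01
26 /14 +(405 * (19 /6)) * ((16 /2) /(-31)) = -71417/217 = -329.11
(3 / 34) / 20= 3/680 = 0.00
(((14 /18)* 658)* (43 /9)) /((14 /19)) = 268793/81 = 3318.43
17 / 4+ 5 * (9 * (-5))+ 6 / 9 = -220.08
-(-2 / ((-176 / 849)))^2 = -720801/7744 = -93.08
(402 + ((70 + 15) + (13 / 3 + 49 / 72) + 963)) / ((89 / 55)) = 5761855/6408 = 899.17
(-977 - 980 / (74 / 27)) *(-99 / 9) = 543169/37 = 14680.24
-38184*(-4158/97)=158769072/97 = 1636794.56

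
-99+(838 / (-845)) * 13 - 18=-8443/65 = -129.89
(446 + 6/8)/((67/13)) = 23231/268 = 86.68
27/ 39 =9/13 = 0.69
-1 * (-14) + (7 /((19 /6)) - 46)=-566/19 = -29.79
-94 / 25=-3.76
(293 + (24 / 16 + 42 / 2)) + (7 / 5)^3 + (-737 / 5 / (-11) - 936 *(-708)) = 165754911/250 = 663019.64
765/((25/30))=918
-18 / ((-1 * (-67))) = -18/67 = -0.27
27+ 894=921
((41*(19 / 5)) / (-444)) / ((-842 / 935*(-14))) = -145673/5233872 = -0.03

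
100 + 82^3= 551468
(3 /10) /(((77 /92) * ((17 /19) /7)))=2622/935 = 2.80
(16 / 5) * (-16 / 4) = -64/5 = -12.80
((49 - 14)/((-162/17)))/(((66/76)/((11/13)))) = -11305/3159 = -3.58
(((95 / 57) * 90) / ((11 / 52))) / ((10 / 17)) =13260/11 = 1205.45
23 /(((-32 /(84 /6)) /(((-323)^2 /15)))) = -16796969/240 = -69987.37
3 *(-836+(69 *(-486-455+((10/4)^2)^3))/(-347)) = -46465671/22208 = -2092.29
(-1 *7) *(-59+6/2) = 392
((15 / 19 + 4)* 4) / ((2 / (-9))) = -1638/19 = -86.21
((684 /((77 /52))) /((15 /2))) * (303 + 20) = 7658976/385 = 19893.44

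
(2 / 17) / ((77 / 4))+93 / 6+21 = 95573/2618 = 36.51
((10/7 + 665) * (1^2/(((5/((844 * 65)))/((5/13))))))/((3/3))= 19686300/7 = 2812328.57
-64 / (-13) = 64/13 = 4.92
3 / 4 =0.75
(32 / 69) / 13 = 32/897 = 0.04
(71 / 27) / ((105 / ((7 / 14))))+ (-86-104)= -1077229/5670 = -189.99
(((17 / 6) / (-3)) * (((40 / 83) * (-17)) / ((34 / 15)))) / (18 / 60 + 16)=8500/40587 = 0.21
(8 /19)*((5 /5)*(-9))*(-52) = 3744/19 = 197.05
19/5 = 3.80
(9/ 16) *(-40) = -45/2 = -22.50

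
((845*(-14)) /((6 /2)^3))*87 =-343070/9 = -38118.89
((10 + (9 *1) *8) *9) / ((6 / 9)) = 1107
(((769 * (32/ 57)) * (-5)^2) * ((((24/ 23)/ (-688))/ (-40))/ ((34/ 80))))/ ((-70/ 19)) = -30760/117691 = -0.26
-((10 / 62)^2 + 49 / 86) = -49239/82646 = -0.60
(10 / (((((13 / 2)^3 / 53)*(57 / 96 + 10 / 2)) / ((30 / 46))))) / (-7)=-2035200/63315343 = -0.03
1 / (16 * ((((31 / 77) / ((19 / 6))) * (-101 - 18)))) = -209/50592 = 0.00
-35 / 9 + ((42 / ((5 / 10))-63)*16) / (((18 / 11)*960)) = -147/40 = -3.68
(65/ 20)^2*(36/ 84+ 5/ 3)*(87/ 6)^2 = 4653.03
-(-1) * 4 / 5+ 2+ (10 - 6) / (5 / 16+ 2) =838/185 = 4.53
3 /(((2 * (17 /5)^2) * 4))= 75/2312 = 0.03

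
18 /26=0.69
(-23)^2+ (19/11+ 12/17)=99378/187 = 531.43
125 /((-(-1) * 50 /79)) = 395/2 = 197.50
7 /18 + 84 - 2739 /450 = 17618/225 = 78.30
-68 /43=-1.58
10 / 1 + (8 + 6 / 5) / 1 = 96/5 = 19.20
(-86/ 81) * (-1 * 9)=86/9 = 9.56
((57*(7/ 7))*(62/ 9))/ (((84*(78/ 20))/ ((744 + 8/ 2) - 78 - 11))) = 1940755/2457 = 789.89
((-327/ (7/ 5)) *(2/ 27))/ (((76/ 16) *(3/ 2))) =-8720/3591 = -2.43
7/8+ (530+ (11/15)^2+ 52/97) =92878271/174600 = 531.95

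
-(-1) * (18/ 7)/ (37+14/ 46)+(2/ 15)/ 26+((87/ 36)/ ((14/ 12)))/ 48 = 18773/160160 = 0.12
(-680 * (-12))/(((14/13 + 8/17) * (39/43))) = 994160/171 = 5813.80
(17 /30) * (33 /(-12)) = -187/120 = -1.56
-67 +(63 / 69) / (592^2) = -540065003/8060672 = -67.00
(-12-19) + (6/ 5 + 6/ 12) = -293/10 = -29.30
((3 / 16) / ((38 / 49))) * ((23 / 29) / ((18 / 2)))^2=25921/13805856 = 0.00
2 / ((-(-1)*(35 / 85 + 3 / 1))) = 0.59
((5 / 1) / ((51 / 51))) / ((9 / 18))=10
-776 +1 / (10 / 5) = -1551/2 = -775.50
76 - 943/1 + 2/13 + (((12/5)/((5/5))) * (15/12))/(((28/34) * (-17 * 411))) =-21613955/24934 = -866.85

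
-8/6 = -4/3 = -1.33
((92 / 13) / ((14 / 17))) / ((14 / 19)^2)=141151/8918 = 15.83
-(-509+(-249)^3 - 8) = 15438766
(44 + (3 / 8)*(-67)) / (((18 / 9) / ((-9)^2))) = 12231/16 = 764.44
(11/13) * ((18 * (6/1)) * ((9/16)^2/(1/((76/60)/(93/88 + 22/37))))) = 3263733/147160 = 22.18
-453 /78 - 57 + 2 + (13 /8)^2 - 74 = -109963/832 = -132.17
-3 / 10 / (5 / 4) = -6/25 = -0.24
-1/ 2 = -0.50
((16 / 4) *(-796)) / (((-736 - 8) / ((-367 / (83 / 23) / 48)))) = -9.07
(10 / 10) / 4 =1/4 = 0.25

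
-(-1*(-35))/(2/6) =-105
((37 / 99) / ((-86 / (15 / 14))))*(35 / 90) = -185/102168 = 0.00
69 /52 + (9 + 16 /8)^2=6361/52 = 122.33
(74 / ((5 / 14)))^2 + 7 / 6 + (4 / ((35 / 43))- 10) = 45074317/1050 = 42927.92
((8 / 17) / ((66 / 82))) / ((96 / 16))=164/1683 = 0.10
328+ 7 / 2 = 663/2 = 331.50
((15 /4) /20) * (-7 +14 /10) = -21/20 = -1.05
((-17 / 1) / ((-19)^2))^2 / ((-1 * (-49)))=289/6385729 = 0.00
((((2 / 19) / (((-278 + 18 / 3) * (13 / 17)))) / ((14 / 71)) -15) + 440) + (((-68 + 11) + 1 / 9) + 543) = 226844161/248976 = 911.11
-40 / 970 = -4/97 = -0.04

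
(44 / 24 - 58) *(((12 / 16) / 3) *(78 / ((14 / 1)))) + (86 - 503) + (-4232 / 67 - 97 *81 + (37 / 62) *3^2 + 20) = -975860629/116312 = -8390.03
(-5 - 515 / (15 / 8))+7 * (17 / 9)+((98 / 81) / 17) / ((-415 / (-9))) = -5639264/21165 = -266.44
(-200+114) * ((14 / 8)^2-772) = 529029/8 = 66128.62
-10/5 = -2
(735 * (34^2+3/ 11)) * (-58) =-542210970/11 = -49291906.36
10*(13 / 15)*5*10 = 1300/3 = 433.33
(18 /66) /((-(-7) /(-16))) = -48/77 = -0.62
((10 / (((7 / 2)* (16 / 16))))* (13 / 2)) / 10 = 13/7 = 1.86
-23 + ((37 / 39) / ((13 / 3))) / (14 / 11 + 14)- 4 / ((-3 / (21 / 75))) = -22.61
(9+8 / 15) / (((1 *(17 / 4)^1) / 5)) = 572/51 = 11.22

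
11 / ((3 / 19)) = 209/3 = 69.67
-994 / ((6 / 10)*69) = -4970/207 = -24.01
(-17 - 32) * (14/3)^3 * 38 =-5109328/27 = -189234.37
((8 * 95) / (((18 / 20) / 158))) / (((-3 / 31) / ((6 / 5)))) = -1654435.56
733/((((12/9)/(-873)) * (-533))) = 1919727/2132 = 900.43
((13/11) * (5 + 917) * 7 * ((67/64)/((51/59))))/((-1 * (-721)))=23690329/1849056 = 12.81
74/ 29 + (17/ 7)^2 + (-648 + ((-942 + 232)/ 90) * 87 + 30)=-5524352/4263 = -1295.88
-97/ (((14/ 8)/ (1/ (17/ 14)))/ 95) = -73720/17 = -4336.47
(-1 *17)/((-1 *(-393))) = -17/393 = -0.04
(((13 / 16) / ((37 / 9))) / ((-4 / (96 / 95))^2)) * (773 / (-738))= -0.01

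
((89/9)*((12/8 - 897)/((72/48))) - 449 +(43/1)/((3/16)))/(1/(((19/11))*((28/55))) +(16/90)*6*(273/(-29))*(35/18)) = 333.01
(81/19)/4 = 81/76 = 1.07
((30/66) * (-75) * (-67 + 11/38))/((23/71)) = 67494375/9614 = 7020.43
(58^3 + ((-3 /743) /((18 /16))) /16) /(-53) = -869809295/236274 = -3681.36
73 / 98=0.74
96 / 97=0.99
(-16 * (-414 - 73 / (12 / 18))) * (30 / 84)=20940/7 = 2991.43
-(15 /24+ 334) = -2677/8 = -334.62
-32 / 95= -0.34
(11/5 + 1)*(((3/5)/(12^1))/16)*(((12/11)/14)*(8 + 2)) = 3/385 = 0.01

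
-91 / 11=-8.27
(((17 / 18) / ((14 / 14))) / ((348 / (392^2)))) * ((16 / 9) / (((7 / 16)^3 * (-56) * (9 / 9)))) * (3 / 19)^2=-1114112/282663 = -3.94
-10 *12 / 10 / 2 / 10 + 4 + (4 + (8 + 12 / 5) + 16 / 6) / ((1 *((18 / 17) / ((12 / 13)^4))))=431341/28561 = 15.10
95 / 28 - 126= -3433/28 = -122.61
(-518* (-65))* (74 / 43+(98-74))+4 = 37239192/43 = 866027.72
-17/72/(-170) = 1/720 = 0.00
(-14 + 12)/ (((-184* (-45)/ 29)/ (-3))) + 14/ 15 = 0.95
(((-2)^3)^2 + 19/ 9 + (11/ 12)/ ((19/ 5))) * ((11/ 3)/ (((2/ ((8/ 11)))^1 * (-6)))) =-45385/3078 = -14.74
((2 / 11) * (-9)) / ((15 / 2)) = -12/55 = -0.22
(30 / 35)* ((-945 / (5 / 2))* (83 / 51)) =-8964/17 = -527.29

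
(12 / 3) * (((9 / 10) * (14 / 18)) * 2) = 28/5 = 5.60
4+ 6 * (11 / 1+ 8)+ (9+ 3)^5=248950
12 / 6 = 2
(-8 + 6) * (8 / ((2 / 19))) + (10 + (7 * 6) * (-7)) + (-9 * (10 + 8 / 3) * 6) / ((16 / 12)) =-949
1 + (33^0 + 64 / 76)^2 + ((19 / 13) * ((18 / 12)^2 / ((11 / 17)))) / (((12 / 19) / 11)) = 6976259/75088 = 92.91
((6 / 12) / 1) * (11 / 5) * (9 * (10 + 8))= 891/5 = 178.20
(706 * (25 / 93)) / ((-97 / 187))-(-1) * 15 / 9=-3285515/9021 = -364.21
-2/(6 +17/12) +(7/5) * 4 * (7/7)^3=2372/445 = 5.33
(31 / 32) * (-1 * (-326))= 5053/16 = 315.81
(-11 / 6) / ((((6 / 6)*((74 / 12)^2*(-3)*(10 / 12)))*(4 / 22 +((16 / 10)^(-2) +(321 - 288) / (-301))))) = 27971328/671295995 = 0.04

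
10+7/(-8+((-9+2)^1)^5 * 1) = 168143/16815 = 10.00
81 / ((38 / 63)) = 134.29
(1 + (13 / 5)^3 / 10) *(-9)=-31023/1250 = -24.82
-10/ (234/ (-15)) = 25/39 = 0.64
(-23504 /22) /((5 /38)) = -446576/55 = -8119.56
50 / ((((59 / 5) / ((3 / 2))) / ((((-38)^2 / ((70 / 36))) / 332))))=487350/34279 = 14.22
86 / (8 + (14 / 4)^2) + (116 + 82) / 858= 4715/1053 = 4.48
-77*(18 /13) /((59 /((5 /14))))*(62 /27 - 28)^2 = -26489980/62127 = -426.38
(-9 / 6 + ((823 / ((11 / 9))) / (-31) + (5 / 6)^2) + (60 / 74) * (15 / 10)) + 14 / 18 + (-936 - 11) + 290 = -677.53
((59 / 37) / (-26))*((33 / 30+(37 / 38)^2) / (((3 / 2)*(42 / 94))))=-0.19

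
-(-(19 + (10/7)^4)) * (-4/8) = -55619/4802 = -11.58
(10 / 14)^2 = 0.51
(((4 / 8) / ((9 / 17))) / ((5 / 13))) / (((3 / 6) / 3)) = 14.73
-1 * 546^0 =-1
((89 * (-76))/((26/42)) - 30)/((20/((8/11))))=-398.42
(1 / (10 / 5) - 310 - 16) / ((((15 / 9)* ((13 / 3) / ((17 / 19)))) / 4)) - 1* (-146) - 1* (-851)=1032089/1235 = 835.70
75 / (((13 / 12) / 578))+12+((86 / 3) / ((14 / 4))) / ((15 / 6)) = 54641852/1365 = 40030.66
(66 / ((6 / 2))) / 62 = 11/31 = 0.35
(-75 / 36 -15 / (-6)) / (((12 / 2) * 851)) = 5/61272 = 0.00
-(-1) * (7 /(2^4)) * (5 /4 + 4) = 147/64 = 2.30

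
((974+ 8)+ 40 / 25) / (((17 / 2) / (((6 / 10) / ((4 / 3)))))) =22131/425 = 52.07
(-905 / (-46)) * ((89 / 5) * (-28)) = -225526/23 = -9805.48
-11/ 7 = -1.57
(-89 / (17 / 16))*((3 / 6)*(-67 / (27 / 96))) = 1526528/153 = 9977.31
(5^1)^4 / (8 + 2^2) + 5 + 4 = 733/12 = 61.08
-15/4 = -3.75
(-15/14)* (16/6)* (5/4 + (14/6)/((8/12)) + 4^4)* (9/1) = -6705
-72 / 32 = -9/4 = -2.25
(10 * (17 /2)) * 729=61965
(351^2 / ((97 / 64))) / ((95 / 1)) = 7884864/9215 = 855.66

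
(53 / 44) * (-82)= -98.77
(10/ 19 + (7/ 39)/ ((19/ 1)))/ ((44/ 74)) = 14689/16302 = 0.90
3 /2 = 1.50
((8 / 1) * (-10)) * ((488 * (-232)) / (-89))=-9057280/89 = -101767.19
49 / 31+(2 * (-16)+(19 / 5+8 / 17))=-68902/2635 = -26.15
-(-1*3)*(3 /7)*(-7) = -9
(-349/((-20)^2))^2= 121801/160000 = 0.76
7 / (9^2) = 7/81 = 0.09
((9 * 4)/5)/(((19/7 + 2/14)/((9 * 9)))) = 5103/25 = 204.12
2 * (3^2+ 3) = 24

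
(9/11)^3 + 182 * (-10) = -2421691/1331 = -1819.45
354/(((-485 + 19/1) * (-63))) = 59/4893 = 0.01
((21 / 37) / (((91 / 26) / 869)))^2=27185796/1369 = 19858.14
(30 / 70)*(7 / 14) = 3/14 = 0.21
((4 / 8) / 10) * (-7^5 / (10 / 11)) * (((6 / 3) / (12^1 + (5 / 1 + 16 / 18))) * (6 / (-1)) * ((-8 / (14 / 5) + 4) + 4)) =1833678/575 = 3189.01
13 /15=0.87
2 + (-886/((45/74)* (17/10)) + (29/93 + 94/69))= -93093455/109089 = -853.37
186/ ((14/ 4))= 372/7 = 53.14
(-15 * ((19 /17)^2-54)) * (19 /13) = 4344825/3757 = 1156.46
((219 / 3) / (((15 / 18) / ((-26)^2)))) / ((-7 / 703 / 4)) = -832599456/35 = -23788555.89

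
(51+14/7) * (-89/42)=-4717/42 = -112.31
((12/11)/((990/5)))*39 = 26/121 = 0.21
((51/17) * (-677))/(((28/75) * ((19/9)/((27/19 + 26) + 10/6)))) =-378832275/5054 = -74956.92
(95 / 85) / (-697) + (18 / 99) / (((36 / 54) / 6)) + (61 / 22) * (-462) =-166751186/130339 = -1279.37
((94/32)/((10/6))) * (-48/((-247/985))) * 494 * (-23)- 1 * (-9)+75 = -3833142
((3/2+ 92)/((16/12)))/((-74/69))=-38709/592 = -65.39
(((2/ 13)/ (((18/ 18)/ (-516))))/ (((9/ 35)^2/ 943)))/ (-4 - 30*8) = 99345050/21411 = 4639.91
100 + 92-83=109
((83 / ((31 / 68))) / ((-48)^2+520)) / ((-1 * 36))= -1411/787896 = 0.00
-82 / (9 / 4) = -328/9 = -36.44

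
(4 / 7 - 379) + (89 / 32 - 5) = -85265/224 = -380.65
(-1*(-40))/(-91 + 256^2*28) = 40/1834917 = 0.00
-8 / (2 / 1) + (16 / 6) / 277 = -3.99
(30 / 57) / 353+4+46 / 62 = 4.74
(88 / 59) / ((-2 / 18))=-792/59 = -13.42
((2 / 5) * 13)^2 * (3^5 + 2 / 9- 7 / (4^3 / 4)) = 5908409/900 = 6564.90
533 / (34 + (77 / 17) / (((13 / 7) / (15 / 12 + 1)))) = 471172/34907 = 13.50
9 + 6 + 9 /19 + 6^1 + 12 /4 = 465/19 = 24.47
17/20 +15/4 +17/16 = 453/80 = 5.66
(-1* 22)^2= 484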